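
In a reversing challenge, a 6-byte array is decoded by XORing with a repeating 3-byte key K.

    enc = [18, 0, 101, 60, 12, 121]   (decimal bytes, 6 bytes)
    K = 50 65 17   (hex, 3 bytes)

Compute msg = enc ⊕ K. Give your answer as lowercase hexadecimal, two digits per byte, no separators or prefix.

The 3-byte key repeats, so the effective keystream is 50 65 17 50 65 17.
byte 0: 12 ^ 50 = 42
byte 1: 00 ^ 65 = 65
byte 2: 65 ^ 17 = 72
byte 3: 3c ^ 50 = 6c
byte 4: 0c ^ 65 = 69
byte 5: 79 ^ 17 = 6e

4265726c696e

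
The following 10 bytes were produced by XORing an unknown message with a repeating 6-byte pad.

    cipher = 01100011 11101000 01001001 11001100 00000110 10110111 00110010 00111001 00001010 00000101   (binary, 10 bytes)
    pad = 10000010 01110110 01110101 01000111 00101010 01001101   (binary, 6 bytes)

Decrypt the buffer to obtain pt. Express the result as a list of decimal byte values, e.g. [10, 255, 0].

The 6-byte key repeats, so the effective keystream is 82 76 75 47 2a 4d 82 76 75 47.
byte 0:  99 ^ 130 = 225
byte 1: 232 ^ 118 = 158
byte 2:  73 ^ 117 =  60
byte 3: 204 ^  71 = 139
byte 4:   6 ^  42 =  44
byte 5: 183 ^  77 = 250
byte 6:  50 ^ 130 = 176
byte 7:  57 ^ 118 =  79
byte 8:  10 ^ 117 = 127
byte 9:   5 ^  71 =  66

[225, 158, 60, 139, 44, 250, 176, 79, 127, 66]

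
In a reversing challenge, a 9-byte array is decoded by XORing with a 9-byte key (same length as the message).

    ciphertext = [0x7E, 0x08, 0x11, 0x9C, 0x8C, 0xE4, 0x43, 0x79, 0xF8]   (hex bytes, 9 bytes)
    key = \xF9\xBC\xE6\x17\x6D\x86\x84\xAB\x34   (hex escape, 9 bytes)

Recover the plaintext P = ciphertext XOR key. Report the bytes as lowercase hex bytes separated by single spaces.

XOR is its own inverse, so applying the key byte-wise gives the result directly.
byte 0: 7e ⊕ f9 = 87
byte 1: 08 ⊕ bc = b4
byte 2: 11 ⊕ e6 = f7
byte 3: 9c ⊕ 17 = 8b
byte 4: 8c ⊕ 6d = e1
byte 5: e4 ⊕ 86 = 62
byte 6: 43 ⊕ 84 = c7
byte 7: 79 ⊕ ab = d2
byte 8: f8 ⊕ 34 = cc

87 b4 f7 8b e1 62 c7 d2 cc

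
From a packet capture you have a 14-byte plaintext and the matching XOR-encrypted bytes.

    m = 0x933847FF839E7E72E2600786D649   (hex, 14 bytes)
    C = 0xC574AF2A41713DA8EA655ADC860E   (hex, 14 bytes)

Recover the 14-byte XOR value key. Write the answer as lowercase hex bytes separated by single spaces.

56 4c e8 d5 c2 ef 43 da 08 05 5d 5a 50 47

Since C = m ⊕ key, XORing both sides with m gives key = m ⊕ C.
147 XOR 197 =  86
 56 XOR 116 =  76
 71 XOR 175 = 232
255 XOR  42 = 213
131 XOR  65 = 194
158 XOR 113 = 239
126 XOR  61 =  67
114 XOR 168 = 218
226 XOR 234 =   8
 96 XOR 101 =   5
  7 XOR  90 =  93
134 XOR 220 =  90
214 XOR 134 =  80
 73 XOR  14 =  71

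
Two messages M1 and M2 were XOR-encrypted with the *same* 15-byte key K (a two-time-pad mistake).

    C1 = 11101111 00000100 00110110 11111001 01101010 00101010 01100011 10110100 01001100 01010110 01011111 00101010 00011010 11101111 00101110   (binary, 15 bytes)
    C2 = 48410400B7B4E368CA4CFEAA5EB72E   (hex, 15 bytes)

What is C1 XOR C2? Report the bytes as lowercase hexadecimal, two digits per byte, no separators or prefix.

C1 ⊕ C2 = (M1 ⊕ K) ⊕ (M2 ⊕ K) = M1 ⊕ M2 — the shared key cancels under XOR.
239 ^  72 = 167
  4 ^  65 =  69
 54 ^   4 =  50
249 ^   0 = 249
106 ^ 183 = 221
 42 ^ 180 = 158
 99 ^ 227 = 128
180 ^ 104 = 220
 76 ^ 202 = 134
 86 ^  76 =  26
 95 ^ 254 = 161
 42 ^ 170 = 128
 26 ^  94 =  68
239 ^ 183 =  88
 46 ^  46 =   0

a74532f9dd9e80dc861aa180445800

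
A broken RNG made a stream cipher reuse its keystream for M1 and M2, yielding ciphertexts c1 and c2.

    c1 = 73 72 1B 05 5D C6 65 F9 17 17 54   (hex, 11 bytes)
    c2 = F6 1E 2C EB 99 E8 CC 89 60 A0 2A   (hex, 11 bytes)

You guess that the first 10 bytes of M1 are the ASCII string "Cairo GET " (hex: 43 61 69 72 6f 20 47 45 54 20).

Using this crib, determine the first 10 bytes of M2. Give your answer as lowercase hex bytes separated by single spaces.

First, c1 ⊕ c2 = (M1 ⊕ K) ⊕ (M2 ⊕ K) = M1 ⊕ M2, so the key drops out. Then M2 = (M1 ⊕ M2) ⊕ M1 over the first 10 bytes.
byte 0: (73 XOR f6) XOR 43 = 85 XOR 43 = c6
byte 1: (72 XOR 1e) XOR 61 = 6c XOR 61 = 0d
byte 2: (1b XOR 2c) XOR 69 = 37 XOR 69 = 5e
byte 3: (05 XOR eb) XOR 72 = ee XOR 72 = 9c
byte 4: (5d XOR 99) XOR 6f = c4 XOR 6f = ab
byte 5: (c6 XOR e8) XOR 20 = 2e XOR 20 = 0e
byte 6: (65 XOR cc) XOR 47 = a9 XOR 47 = ee
byte 7: (f9 XOR 89) XOR 45 = 70 XOR 45 = 35
byte 8: (17 XOR 60) XOR 54 = 77 XOR 54 = 23
byte 9: (17 XOR a0) XOR 20 = b7 XOR 20 = 97

c6 0d 5e 9c ab 0e ee 35 23 97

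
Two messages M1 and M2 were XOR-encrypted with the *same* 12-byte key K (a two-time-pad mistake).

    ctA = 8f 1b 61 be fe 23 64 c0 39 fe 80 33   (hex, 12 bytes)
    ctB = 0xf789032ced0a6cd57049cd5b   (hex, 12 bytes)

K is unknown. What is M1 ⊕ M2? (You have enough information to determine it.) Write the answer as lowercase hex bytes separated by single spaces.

ctA ⊕ ctB = (M1 ⊕ K) ⊕ (M2 ⊕ K) = M1 ⊕ M2 — the shared key cancels under XOR.
10001111 ^ 11110111 = 01111000
00011011 ^ 10001001 = 10010010
01100001 ^ 00000011 = 01100010
10111110 ^ 00101100 = 10010010
11111110 ^ 11101101 = 00010011
00100011 ^ 00001010 = 00101001
01100100 ^ 01101100 = 00001000
11000000 ^ 11010101 = 00010101
00111001 ^ 01110000 = 01001001
11111110 ^ 01001001 = 10110111
10000000 ^ 11001101 = 01001101
00110011 ^ 01011011 = 01101000

78 92 62 92 13 29 08 15 49 b7 4d 68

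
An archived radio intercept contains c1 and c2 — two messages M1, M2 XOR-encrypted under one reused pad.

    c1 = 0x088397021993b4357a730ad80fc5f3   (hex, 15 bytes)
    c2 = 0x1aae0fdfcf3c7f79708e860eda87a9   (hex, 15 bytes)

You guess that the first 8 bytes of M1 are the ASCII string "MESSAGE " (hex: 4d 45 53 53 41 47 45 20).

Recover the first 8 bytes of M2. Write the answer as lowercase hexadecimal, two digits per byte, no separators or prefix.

5f68cb8e97e88e6c

First, c1 ⊕ c2 = (M1 ⊕ K) ⊕ (M2 ⊕ K) = M1 ⊕ M2, so the key drops out. Then M2 = (M1 ⊕ M2) ⊕ M1 over the first 8 bytes.
byte 0: (08 XOR 1a) XOR 4d = 12 XOR 4d = 5f
byte 1: (83 XOR ae) XOR 45 = 2d XOR 45 = 68
byte 2: (97 XOR 0f) XOR 53 = 98 XOR 53 = cb
byte 3: (02 XOR df) XOR 53 = dd XOR 53 = 8e
byte 4: (19 XOR cf) XOR 41 = d6 XOR 41 = 97
byte 5: (93 XOR 3c) XOR 47 = af XOR 47 = e8
byte 6: (b4 XOR 7f) XOR 45 = cb XOR 45 = 8e
byte 7: (35 XOR 79) XOR 20 = 4c XOR 20 = 6c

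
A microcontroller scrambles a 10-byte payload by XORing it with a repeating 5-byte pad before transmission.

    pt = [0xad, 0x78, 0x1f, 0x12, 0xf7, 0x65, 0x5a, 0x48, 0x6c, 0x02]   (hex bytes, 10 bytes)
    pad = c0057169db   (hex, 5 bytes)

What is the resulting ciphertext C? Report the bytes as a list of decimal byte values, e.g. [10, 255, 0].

[109, 125, 110, 123, 44, 165, 95, 57, 5, 217]

The 5-byte key repeats, so the effective keystream is c0 05 71 69 db c0 05 71 69 db.
byte 0: ad ⊕ c0 = 6d
byte 1: 78 ⊕ 05 = 7d
byte 2: 1f ⊕ 71 = 6e
byte 3: 12 ⊕ 69 = 7b
byte 4: f7 ⊕ db = 2c
byte 5: 65 ⊕ c0 = a5
byte 6: 5a ⊕ 05 = 5f
byte 7: 48 ⊕ 71 = 39
byte 8: 6c ⊕ 69 = 05
byte 9: 02 ⊕ db = d9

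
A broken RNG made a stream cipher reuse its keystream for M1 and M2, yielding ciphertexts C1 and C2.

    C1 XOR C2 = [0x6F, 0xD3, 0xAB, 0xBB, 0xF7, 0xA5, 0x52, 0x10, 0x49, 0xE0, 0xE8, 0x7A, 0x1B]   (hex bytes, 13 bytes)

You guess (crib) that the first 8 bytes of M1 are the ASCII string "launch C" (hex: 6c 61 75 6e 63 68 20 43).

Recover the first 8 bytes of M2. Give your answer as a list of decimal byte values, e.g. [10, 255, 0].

[3, 178, 222, 213, 148, 205, 114, 83]

Since C1 ⊕ C2 = M1 ⊕ M2, XORing with the guessed M1 bytes yields the corresponding M2 bytes: M2 = (C1 ⊕ C2) ⊕ M1.
111 XOR 108 =   3
211 XOR  97 = 178
171 XOR 117 = 222
187 XOR 110 = 213
247 XOR  99 = 148
165 XOR 104 = 205
 82 XOR  32 = 114
 16 XOR  67 =  83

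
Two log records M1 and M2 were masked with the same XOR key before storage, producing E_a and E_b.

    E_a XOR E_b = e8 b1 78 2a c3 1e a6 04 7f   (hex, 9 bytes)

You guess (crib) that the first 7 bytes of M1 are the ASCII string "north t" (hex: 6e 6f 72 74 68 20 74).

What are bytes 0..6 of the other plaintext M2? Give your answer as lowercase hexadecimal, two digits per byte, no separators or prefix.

86de0a5eab3ed2

Since E_a ⊕ E_b = M1 ⊕ M2, XORing with the guessed M1 bytes yields the corresponding M2 bytes: M2 = (E_a ⊕ E_b) ⊕ M1.
byte 0: 232 ^ 110 = 134
byte 1: 177 ^ 111 = 222
byte 2: 120 ^ 114 =  10
byte 3:  42 ^ 116 =  94
byte 4: 195 ^ 104 = 171
byte 5:  30 ^  32 =  62
byte 6: 166 ^ 116 = 210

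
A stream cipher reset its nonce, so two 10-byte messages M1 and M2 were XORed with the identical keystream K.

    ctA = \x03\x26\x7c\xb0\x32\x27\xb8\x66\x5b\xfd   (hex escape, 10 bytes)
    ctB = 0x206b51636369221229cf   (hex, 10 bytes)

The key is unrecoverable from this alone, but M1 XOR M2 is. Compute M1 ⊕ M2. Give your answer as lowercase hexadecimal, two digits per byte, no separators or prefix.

ctA ⊕ ctB = (M1 ⊕ K) ⊕ (M2 ⊕ K) = M1 ⊕ M2 — the shared key cancels under XOR.
  3 ⊕  32 =  35
 38 ⊕ 107 =  77
124 ⊕  81 =  45
176 ⊕  99 = 211
 50 ⊕  99 =  81
 39 ⊕ 105 =  78
184 ⊕  34 = 154
102 ⊕  18 = 116
 91 ⊕  41 = 114
253 ⊕ 207 =  50

234d2dd3514e9a747232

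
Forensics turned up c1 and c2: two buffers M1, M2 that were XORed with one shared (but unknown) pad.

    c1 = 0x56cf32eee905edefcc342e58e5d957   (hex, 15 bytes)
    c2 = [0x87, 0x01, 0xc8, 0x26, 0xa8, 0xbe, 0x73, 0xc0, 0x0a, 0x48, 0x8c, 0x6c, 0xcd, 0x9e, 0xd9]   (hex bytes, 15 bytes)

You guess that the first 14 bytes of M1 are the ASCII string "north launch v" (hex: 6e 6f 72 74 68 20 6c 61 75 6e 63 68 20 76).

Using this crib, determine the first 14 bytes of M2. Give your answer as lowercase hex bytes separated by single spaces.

bf a1 88 bc 29 9b f2 4e b3 12 c1 5c 08 31

First, c1 ⊕ c2 = (M1 ⊕ K) ⊕ (M2 ⊕ K) = M1 ⊕ M2, so the key drops out. Then M2 = (M1 ⊕ M2) ⊕ M1 over the first 14 bytes.
byte 0: (56 XOR 87) XOR 6e = d1 XOR 6e = bf
byte 1: (cf XOR 01) XOR 6f = ce XOR 6f = a1
byte 2: (32 XOR c8) XOR 72 = fa XOR 72 = 88
byte 3: (ee XOR 26) XOR 74 = c8 XOR 74 = bc
byte 4: (e9 XOR a8) XOR 68 = 41 XOR 68 = 29
byte 5: (05 XOR be) XOR 20 = bb XOR 20 = 9b
byte 6: (ed XOR 73) XOR 6c = 9e XOR 6c = f2
byte 7: (ef XOR c0) XOR 61 = 2f XOR 61 = 4e
byte 8: (cc XOR 0a) XOR 75 = c6 XOR 75 = b3
byte 9: (34 XOR 48) XOR 6e = 7c XOR 6e = 12
byte 10: (2e XOR 8c) XOR 63 = a2 XOR 63 = c1
byte 11: (58 XOR 6c) XOR 68 = 34 XOR 68 = 5c
byte 12: (e5 XOR cd) XOR 20 = 28 XOR 20 = 08
byte 13: (d9 XOR 9e) XOR 76 = 47 XOR 76 = 31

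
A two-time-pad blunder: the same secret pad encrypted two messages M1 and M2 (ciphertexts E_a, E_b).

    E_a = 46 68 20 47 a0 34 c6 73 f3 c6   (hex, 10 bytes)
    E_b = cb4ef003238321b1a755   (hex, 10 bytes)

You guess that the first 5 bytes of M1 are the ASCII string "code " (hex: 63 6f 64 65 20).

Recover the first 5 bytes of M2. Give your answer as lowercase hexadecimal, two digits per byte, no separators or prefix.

First, E_a ⊕ E_b = (M1 ⊕ K) ⊕ (M2 ⊕ K) = M1 ⊕ M2, so the key drops out. Then M2 = (M1 ⊕ M2) ⊕ M1 over the first 5 bytes.
byte 0: (46 ^ cb) ^ 63 = 8d ^ 63 = ee
byte 1: (68 ^ 4e) ^ 6f = 26 ^ 6f = 49
byte 2: (20 ^ f0) ^ 64 = d0 ^ 64 = b4
byte 3: (47 ^ 03) ^ 65 = 44 ^ 65 = 21
byte 4: (a0 ^ 23) ^ 20 = 83 ^ 20 = a3

ee49b421a3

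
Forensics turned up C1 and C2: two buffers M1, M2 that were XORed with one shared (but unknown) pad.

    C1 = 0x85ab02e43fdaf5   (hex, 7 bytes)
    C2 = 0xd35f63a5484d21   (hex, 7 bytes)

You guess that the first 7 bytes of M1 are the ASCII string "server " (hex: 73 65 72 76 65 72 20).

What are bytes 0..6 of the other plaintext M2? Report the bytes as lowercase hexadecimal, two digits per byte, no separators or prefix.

First, C1 ⊕ C2 = (M1 ⊕ K) ⊕ (M2 ⊕ K) = M1 ⊕ M2, so the key drops out. Then M2 = (M1 ⊕ M2) ⊕ M1 over the first 7 bytes.
byte 0: (85 xor d3) xor 73 = 56 xor 73 = 25
byte 1: (ab xor 5f) xor 65 = f4 xor 65 = 91
byte 2: (02 xor 63) xor 72 = 61 xor 72 = 13
byte 3: (e4 xor a5) xor 76 = 41 xor 76 = 37
byte 4: (3f xor 48) xor 65 = 77 xor 65 = 12
byte 5: (da xor 4d) xor 72 = 97 xor 72 = e5
byte 6: (f5 xor 21) xor 20 = d4 xor 20 = f4

2591133712e5f4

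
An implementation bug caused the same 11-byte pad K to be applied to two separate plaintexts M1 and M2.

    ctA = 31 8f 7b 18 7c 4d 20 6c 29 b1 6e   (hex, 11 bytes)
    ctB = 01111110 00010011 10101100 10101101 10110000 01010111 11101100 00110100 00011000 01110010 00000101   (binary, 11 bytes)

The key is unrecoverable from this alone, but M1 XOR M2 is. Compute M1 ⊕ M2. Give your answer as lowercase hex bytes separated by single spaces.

ctA ⊕ ctB = (M1 ⊕ K) ⊕ (M2 ⊕ K) = M1 ⊕ M2 — the shared key cancels under XOR.
byte 0: 31 xor 7e = 4f
byte 1: 8f xor 13 = 9c
byte 2: 7b xor ac = d7
byte 3: 18 xor ad = b5
byte 4: 7c xor b0 = cc
byte 5: 4d xor 57 = 1a
byte 6: 20 xor ec = cc
byte 7: 6c xor 34 = 58
byte 8: 29 xor 18 = 31
byte 9: b1 xor 72 = c3
byte 10: 6e xor 05 = 6b

4f 9c d7 b5 cc 1a cc 58 31 c3 6b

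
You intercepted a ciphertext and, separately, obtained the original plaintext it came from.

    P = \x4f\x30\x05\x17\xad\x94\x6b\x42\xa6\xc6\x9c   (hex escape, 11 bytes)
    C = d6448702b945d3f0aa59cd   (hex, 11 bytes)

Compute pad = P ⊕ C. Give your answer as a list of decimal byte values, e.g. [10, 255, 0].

Since C = P ⊕ pad, XORing both sides with P gives pad = P ⊕ C.
byte 0: 4f ⊕ d6 = 99
byte 1: 30 ⊕ 44 = 74
byte 2: 05 ⊕ 87 = 82
byte 3: 17 ⊕ 02 = 15
byte 4: ad ⊕ b9 = 14
byte 5: 94 ⊕ 45 = d1
byte 6: 6b ⊕ d3 = b8
byte 7: 42 ⊕ f0 = b2
byte 8: a6 ⊕ aa = 0c
byte 9: c6 ⊕ 59 = 9f
byte 10: 9c ⊕ cd = 51

[153, 116, 130, 21, 20, 209, 184, 178, 12, 159, 81]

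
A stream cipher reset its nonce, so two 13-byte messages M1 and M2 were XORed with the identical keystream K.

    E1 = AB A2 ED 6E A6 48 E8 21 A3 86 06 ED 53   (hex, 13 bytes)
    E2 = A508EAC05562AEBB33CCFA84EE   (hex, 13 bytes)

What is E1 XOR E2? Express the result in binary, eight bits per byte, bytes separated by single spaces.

00001110 10101010 00000111 10101110 11110011 00101010 01000110 10011010 10010000 01001010 11111100 01101001 10111101

E1 ⊕ E2 = (M1 ⊕ K) ⊕ (M2 ⊕ K) = M1 ⊕ M2 — the shared key cancels under XOR.
ab xor a5 = 0e
a2 xor 08 = aa
ed xor ea = 07
6e xor c0 = ae
a6 xor 55 = f3
48 xor 62 = 2a
e8 xor ae = 46
21 xor bb = 9a
a3 xor 33 = 90
86 xor cc = 4a
06 xor fa = fc
ed xor 84 = 69
53 xor ee = bd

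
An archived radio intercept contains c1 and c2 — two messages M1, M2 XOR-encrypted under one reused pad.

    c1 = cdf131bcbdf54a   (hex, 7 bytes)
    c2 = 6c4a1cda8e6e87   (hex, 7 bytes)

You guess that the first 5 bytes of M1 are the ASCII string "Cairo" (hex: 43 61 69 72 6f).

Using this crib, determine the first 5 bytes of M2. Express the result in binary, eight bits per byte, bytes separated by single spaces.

11100010 11011010 01000100 00010100 01011100

First, c1 ⊕ c2 = (M1 ⊕ K) ⊕ (M2 ⊕ K) = M1 ⊕ M2, so the key drops out. Then M2 = (M1 ⊕ M2) ⊕ M1 over the first 5 bytes.
byte 0: (cd ⊕ 6c) ⊕ 43 = a1 ⊕ 43 = e2
byte 1: (f1 ⊕ 4a) ⊕ 61 = bb ⊕ 61 = da
byte 2: (31 ⊕ 1c) ⊕ 69 = 2d ⊕ 69 = 44
byte 3: (bc ⊕ da) ⊕ 72 = 66 ⊕ 72 = 14
byte 4: (bd ⊕ 8e) ⊕ 6f = 33 ⊕ 6f = 5c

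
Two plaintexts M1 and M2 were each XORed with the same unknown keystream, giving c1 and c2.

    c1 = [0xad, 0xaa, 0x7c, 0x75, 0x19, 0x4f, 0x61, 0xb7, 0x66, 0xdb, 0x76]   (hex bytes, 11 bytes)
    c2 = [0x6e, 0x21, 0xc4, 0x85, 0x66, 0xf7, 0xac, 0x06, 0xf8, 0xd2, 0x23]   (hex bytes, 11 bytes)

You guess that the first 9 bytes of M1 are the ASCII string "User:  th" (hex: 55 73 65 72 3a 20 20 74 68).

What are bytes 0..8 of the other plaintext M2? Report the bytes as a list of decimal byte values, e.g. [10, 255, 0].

[150, 248, 221, 130, 69, 152, 237, 197, 246]

First, c1 ⊕ c2 = (M1 ⊕ K) ⊕ (M2 ⊕ K) = M1 ⊕ M2, so the key drops out. Then M2 = (M1 ⊕ M2) ⊕ M1 over the first 9 bytes.
byte 0: (ad XOR 6e) XOR 55 = c3 XOR 55 = 96
byte 1: (aa XOR 21) XOR 73 = 8b XOR 73 = f8
byte 2: (7c XOR c4) XOR 65 = b8 XOR 65 = dd
byte 3: (75 XOR 85) XOR 72 = f0 XOR 72 = 82
byte 4: (19 XOR 66) XOR 3a = 7f XOR 3a = 45
byte 5: (4f XOR f7) XOR 20 = b8 XOR 20 = 98
byte 6: (61 XOR ac) XOR 20 = cd XOR 20 = ed
byte 7: (b7 XOR 06) XOR 74 = b1 XOR 74 = c5
byte 8: (66 XOR f8) XOR 68 = 9e XOR 68 = f6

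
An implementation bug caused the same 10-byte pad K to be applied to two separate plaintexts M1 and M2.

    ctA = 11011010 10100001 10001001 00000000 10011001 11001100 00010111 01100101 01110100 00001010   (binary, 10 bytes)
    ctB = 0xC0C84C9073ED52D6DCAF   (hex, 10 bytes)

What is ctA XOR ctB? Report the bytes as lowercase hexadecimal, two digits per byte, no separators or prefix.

ctA ⊕ ctB = (M1 ⊕ K) ⊕ (M2 ⊕ K) = M1 ⊕ M2 — the shared key cancels under XOR.
byte 0: 11011010 xor 11000000 = 00011010
byte 1: 10100001 xor 11001000 = 01101001
byte 2: 10001001 xor 01001100 = 11000101
byte 3: 00000000 xor 10010000 = 10010000
byte 4: 10011001 xor 01110011 = 11101010
byte 5: 11001100 xor 11101101 = 00100001
byte 6: 00010111 xor 01010010 = 01000101
byte 7: 01100101 xor 11010110 = 10110011
byte 8: 01110100 xor 11011100 = 10101000
byte 9: 00001010 xor 10101111 = 10100101

1a69c590ea2145b3a8a5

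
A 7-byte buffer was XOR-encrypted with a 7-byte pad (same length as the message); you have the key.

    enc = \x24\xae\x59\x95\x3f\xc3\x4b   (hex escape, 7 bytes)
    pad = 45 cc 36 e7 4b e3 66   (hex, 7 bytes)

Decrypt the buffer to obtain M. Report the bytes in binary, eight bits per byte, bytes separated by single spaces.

XOR is its own inverse, so applying the key byte-wise gives the result directly.
00100100 XOR 01000101 = 01100001
10101110 XOR 11001100 = 01100010
01011001 XOR 00110110 = 01101111
10010101 XOR 11100111 = 01110010
00111111 XOR 01001011 = 01110100
11000011 XOR 11100011 = 00100000
01001011 XOR 01100110 = 00101101

01100001 01100010 01101111 01110010 01110100 00100000 00101101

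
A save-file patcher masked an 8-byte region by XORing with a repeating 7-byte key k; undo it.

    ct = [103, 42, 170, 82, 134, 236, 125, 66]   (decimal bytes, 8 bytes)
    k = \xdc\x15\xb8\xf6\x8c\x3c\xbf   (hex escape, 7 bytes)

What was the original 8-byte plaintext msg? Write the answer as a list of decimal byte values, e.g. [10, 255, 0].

The 7-byte key repeats, so the effective keystream is dc 15 b8 f6 8c 3c bf dc.
byte 0: 67 XOR dc = bb
byte 1: 2a XOR 15 = 3f
byte 2: aa XOR b8 = 12
byte 3: 52 XOR f6 = a4
byte 4: 86 XOR 8c = 0a
byte 5: ec XOR 3c = d0
byte 6: 7d XOR bf = c2
byte 7: 42 XOR dc = 9e

[187, 63, 18, 164, 10, 208, 194, 158]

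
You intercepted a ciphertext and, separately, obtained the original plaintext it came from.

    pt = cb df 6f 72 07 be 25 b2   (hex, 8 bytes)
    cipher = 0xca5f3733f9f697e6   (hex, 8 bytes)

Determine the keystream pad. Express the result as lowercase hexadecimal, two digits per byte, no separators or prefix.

Since cipher = pt ⊕ pad, XORing both sides with pt gives pad = pt ⊕ cipher.
11001011 ^ 11001010 = 00000001
11011111 ^ 01011111 = 10000000
01101111 ^ 00110111 = 01011000
01110010 ^ 00110011 = 01000001
00000111 ^ 11111001 = 11111110
10111110 ^ 11110110 = 01001000
00100101 ^ 10010111 = 10110010
10110010 ^ 11100110 = 01010100

01805841fe48b254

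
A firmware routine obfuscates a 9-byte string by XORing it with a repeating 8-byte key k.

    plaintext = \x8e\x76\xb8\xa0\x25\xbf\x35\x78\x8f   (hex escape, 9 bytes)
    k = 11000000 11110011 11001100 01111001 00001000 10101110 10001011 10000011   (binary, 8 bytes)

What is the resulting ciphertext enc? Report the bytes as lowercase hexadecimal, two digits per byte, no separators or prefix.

The 8-byte key repeats, so the effective keystream is c0 f3 cc 79 08 ae 8b 83 c0.
byte 0: 8e ⊕ c0 = 4e
byte 1: 76 ⊕ f3 = 85
byte 2: b8 ⊕ cc = 74
byte 3: a0 ⊕ 79 = d9
byte 4: 25 ⊕ 08 = 2d
byte 5: bf ⊕ ae = 11
byte 6: 35 ⊕ 8b = be
byte 7: 78 ⊕ 83 = fb
byte 8: 8f ⊕ c0 = 4f

4e8574d92d11befb4f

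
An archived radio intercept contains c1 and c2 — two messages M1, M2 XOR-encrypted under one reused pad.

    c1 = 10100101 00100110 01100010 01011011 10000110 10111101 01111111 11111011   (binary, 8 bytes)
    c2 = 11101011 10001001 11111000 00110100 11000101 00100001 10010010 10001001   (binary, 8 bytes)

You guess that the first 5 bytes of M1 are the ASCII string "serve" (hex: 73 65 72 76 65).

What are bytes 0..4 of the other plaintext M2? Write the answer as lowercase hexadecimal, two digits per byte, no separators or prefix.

First, c1 ⊕ c2 = (M1 ⊕ K) ⊕ (M2 ⊕ K) = M1 ⊕ M2, so the key drops out. Then M2 = (M1 ⊕ M2) ⊕ M1 over the first 5 bytes.
byte 0: (a5 ⊕ eb) ⊕ 73 = 4e ⊕ 73 = 3d
byte 1: (26 ⊕ 89) ⊕ 65 = af ⊕ 65 = ca
byte 2: (62 ⊕ f8) ⊕ 72 = 9a ⊕ 72 = e8
byte 3: (5b ⊕ 34) ⊕ 76 = 6f ⊕ 76 = 19
byte 4: (86 ⊕ c5) ⊕ 65 = 43 ⊕ 65 = 26

3dcae81926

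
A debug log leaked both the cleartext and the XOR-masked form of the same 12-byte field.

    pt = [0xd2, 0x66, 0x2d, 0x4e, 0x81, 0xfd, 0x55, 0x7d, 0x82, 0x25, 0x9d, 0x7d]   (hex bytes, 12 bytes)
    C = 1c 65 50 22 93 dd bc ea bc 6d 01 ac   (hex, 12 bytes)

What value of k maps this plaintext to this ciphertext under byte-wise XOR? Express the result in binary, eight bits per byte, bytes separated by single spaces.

11001110 00000011 01111101 01101100 00010010 00100000 11101001 10010111 00111110 01001000 10011100 11010001

Since C = pt ⊕ k, XORing both sides with pt gives k = pt ⊕ C.
byte 0: d2 XOR 1c = ce
byte 1: 66 XOR 65 = 03
byte 2: 2d XOR 50 = 7d
byte 3: 4e XOR 22 = 6c
byte 4: 81 XOR 93 = 12
byte 5: fd XOR dd = 20
byte 6: 55 XOR bc = e9
byte 7: 7d XOR ea = 97
byte 8: 82 XOR bc = 3e
byte 9: 25 XOR 6d = 48
byte 10: 9d XOR 01 = 9c
byte 11: 7d XOR ac = d1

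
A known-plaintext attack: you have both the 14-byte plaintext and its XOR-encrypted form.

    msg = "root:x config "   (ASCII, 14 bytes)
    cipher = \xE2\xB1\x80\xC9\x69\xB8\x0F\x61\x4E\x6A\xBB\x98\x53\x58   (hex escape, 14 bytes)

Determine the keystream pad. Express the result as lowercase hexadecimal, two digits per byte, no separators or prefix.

90deefbd53c02f022104ddf13478

Since cipher = msg ⊕ pad, XORing both sides with msg gives pad = msg ⊕ cipher.
byte 0: 72 xor e2 = 90
byte 1: 6f xor b1 = de
byte 2: 6f xor 80 = ef
byte 3: 74 xor c9 = bd
byte 4: 3a xor 69 = 53
byte 5: 78 xor b8 = c0
byte 6: 20 xor 0f = 2f
byte 7: 63 xor 61 = 02
byte 8: 6f xor 4e = 21
byte 9: 6e xor 6a = 04
byte 10: 66 xor bb = dd
byte 11: 69 xor 98 = f1
byte 12: 67 xor 53 = 34
byte 13: 20 xor 58 = 78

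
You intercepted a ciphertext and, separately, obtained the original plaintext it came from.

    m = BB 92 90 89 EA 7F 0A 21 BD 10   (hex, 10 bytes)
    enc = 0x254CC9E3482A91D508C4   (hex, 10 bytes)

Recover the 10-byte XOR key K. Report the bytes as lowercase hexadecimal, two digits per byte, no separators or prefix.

9ede596aa2559bf4b5d4

Since enc = m ⊕ K, XORing both sides with m gives K = m ⊕ enc.
bb ^ 25 = 9e
92 ^ 4c = de
90 ^ c9 = 59
89 ^ e3 = 6a
ea ^ 48 = a2
7f ^ 2a = 55
0a ^ 91 = 9b
21 ^ d5 = f4
bd ^ 08 = b5
10 ^ c4 = d4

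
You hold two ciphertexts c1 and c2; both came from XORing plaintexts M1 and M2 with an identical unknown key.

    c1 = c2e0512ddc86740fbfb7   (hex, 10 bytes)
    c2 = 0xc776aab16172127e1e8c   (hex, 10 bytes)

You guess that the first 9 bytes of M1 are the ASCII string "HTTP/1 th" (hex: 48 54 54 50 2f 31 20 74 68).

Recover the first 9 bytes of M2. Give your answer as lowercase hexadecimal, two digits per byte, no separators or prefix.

4dc2afcc92c54605c9

First, c1 ⊕ c2 = (M1 ⊕ K) ⊕ (M2 ⊕ K) = M1 ⊕ M2, so the key drops out. Then M2 = (M1 ⊕ M2) ⊕ M1 over the first 9 bytes.
byte 0: (c2 xor c7) xor 48 = 05 xor 48 = 4d
byte 1: (e0 xor 76) xor 54 = 96 xor 54 = c2
byte 2: (51 xor aa) xor 54 = fb xor 54 = af
byte 3: (2d xor b1) xor 50 = 9c xor 50 = cc
byte 4: (dc xor 61) xor 2f = bd xor 2f = 92
byte 5: (86 xor 72) xor 31 = f4 xor 31 = c5
byte 6: (74 xor 12) xor 20 = 66 xor 20 = 46
byte 7: (0f xor 7e) xor 74 = 71 xor 74 = 05
byte 8: (bf xor 1e) xor 68 = a1 xor 68 = c9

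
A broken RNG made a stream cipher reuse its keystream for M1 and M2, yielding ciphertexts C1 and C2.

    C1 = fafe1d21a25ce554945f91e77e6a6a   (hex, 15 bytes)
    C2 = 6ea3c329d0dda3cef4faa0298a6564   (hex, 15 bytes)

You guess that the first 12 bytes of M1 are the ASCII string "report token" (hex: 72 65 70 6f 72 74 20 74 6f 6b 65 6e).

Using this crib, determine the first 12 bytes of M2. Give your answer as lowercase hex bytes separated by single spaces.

First, C1 ⊕ C2 = (M1 ⊕ K) ⊕ (M2 ⊕ K) = M1 ⊕ M2, so the key drops out. Then M2 = (M1 ⊕ M2) ⊕ M1 over the first 12 bytes.
byte 0: (fa ⊕ 6e) ⊕ 72 = 94 ⊕ 72 = e6
byte 1: (fe ⊕ a3) ⊕ 65 = 5d ⊕ 65 = 38
byte 2: (1d ⊕ c3) ⊕ 70 = de ⊕ 70 = ae
byte 3: (21 ⊕ 29) ⊕ 6f = 08 ⊕ 6f = 67
byte 4: (a2 ⊕ d0) ⊕ 72 = 72 ⊕ 72 = 00
byte 5: (5c ⊕ dd) ⊕ 74 = 81 ⊕ 74 = f5
byte 6: (e5 ⊕ a3) ⊕ 20 = 46 ⊕ 20 = 66
byte 7: (54 ⊕ ce) ⊕ 74 = 9a ⊕ 74 = ee
byte 8: (94 ⊕ f4) ⊕ 6f = 60 ⊕ 6f = 0f
byte 9: (5f ⊕ fa) ⊕ 6b = a5 ⊕ 6b = ce
byte 10: (91 ⊕ a0) ⊕ 65 = 31 ⊕ 65 = 54
byte 11: (e7 ⊕ 29) ⊕ 6e = ce ⊕ 6e = a0

e6 38 ae 67 00 f5 66 ee 0f ce 54 a0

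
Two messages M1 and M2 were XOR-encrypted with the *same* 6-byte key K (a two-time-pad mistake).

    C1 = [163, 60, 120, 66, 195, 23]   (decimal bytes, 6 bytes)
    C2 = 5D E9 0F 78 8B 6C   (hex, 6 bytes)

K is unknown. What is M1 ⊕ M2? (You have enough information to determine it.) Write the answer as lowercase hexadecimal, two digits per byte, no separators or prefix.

fed5773a487b

C1 ⊕ C2 = (M1 ⊕ K) ⊕ (M2 ⊕ K) = M1 ⊕ M2 — the shared key cancels under XOR.
a3 xor 5d = fe
3c xor e9 = d5
78 xor 0f = 77
42 xor 78 = 3a
c3 xor 8b = 48
17 xor 6c = 7b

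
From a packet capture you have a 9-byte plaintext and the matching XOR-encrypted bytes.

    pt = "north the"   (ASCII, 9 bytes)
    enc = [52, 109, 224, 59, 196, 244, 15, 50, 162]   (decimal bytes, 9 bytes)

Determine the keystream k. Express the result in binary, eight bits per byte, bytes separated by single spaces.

Since enc = pt ⊕ k, XORing both sides with pt gives k = pt ⊕ enc.
byte 0: 01101110 xor 00110100 = 01011010
byte 1: 01101111 xor 01101101 = 00000010
byte 2: 01110010 xor 11100000 = 10010010
byte 3: 01110100 xor 00111011 = 01001111
byte 4: 01101000 xor 11000100 = 10101100
byte 5: 00100000 xor 11110100 = 11010100
byte 6: 01110100 xor 00001111 = 01111011
byte 7: 01101000 xor 00110010 = 01011010
byte 8: 01100101 xor 10100010 = 11000111

01011010 00000010 10010010 01001111 10101100 11010100 01111011 01011010 11000111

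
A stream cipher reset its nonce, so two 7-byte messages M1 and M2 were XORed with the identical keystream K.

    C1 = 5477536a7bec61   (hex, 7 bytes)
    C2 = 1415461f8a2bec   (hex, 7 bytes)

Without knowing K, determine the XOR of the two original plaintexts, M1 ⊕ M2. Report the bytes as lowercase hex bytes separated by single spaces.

C1 ⊕ C2 = (M1 ⊕ K) ⊕ (M2 ⊕ K) = M1 ⊕ M2 — the shared key cancels under XOR.
byte 0: 54 xor 14 = 40
byte 1: 77 xor 15 = 62
byte 2: 53 xor 46 = 15
byte 3: 6a xor 1f = 75
byte 4: 7b xor 8a = f1
byte 5: ec xor 2b = c7
byte 6: 61 xor ec = 8d

40 62 15 75 f1 c7 8d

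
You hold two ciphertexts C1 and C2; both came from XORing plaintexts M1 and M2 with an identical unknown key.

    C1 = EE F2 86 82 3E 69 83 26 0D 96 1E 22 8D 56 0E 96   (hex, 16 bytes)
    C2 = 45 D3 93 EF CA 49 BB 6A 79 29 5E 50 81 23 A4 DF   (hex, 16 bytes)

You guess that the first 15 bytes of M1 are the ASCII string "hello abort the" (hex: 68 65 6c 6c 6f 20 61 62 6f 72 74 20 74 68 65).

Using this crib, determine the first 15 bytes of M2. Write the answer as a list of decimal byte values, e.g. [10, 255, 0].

[195, 68, 121, 1, 155, 0, 89, 46, 27, 205, 52, 82, 120, 29, 207]

First, C1 ⊕ C2 = (M1 ⊕ K) ⊕ (M2 ⊕ K) = M1 ⊕ M2, so the key drops out. Then M2 = (M1 ⊕ M2) ⊕ M1 over the first 15 bytes.
byte 0: (ee xor 45) xor 68 = ab xor 68 = c3
byte 1: (f2 xor d3) xor 65 = 21 xor 65 = 44
byte 2: (86 xor 93) xor 6c = 15 xor 6c = 79
byte 3: (82 xor ef) xor 6c = 6d xor 6c = 01
byte 4: (3e xor ca) xor 6f = f4 xor 6f = 9b
byte 5: (69 xor 49) xor 20 = 20 xor 20 = 00
byte 6: (83 xor bb) xor 61 = 38 xor 61 = 59
byte 7: (26 xor 6a) xor 62 = 4c xor 62 = 2e
byte 8: (0d xor 79) xor 6f = 74 xor 6f = 1b
byte 9: (96 xor 29) xor 72 = bf xor 72 = cd
byte 10: (1e xor 5e) xor 74 = 40 xor 74 = 34
byte 11: (22 xor 50) xor 20 = 72 xor 20 = 52
byte 12: (8d xor 81) xor 74 = 0c xor 74 = 78
byte 13: (56 xor 23) xor 68 = 75 xor 68 = 1d
byte 14: (0e xor a4) xor 65 = aa xor 65 = cf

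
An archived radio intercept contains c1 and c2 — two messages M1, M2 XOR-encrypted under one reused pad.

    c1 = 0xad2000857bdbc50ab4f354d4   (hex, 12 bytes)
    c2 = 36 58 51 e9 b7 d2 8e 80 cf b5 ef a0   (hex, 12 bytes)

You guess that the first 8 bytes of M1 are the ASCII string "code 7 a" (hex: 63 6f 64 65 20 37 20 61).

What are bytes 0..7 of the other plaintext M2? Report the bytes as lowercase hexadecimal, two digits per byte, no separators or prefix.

First, c1 ⊕ c2 = (M1 ⊕ K) ⊕ (M2 ⊕ K) = M1 ⊕ M2, so the key drops out. Then M2 = (M1 ⊕ M2) ⊕ M1 over the first 8 bytes.
byte 0: (ad XOR 36) XOR 63 = 9b XOR 63 = f8
byte 1: (20 XOR 58) XOR 6f = 78 XOR 6f = 17
byte 2: (00 XOR 51) XOR 64 = 51 XOR 64 = 35
byte 3: (85 XOR e9) XOR 65 = 6c XOR 65 = 09
byte 4: (7b XOR b7) XOR 20 = cc XOR 20 = ec
byte 5: (db XOR d2) XOR 37 = 09 XOR 37 = 3e
byte 6: (c5 XOR 8e) XOR 20 = 4b XOR 20 = 6b
byte 7: (0a XOR 80) XOR 61 = 8a XOR 61 = eb

f8173509ec3e6beb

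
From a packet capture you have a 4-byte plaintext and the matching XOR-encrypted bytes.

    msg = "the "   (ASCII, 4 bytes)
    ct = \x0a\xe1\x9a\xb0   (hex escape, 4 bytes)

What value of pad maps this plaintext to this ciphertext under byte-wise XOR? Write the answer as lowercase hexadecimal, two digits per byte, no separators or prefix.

7e89ff90

Since ct = msg ⊕ pad, XORing both sides with msg gives pad = msg ⊕ ct.
byte 0: 01110100 ⊕ 00001010 = 01111110
byte 1: 01101000 ⊕ 11100001 = 10001001
byte 2: 01100101 ⊕ 10011010 = 11111111
byte 3: 00100000 ⊕ 10110000 = 10010000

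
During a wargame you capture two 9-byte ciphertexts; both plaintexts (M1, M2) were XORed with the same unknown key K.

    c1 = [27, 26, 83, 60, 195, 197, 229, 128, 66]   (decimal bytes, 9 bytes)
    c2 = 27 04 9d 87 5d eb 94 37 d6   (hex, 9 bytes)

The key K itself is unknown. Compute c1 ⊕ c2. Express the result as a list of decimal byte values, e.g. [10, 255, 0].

c1 ⊕ c2 = (M1 ⊕ K) ⊕ (M2 ⊕ K) = M1 ⊕ M2 — the shared key cancels under XOR.
00011011 xor 00100111 = 00111100
00011010 xor 00000100 = 00011110
01010011 xor 10011101 = 11001110
00111100 xor 10000111 = 10111011
11000011 xor 01011101 = 10011110
11000101 xor 11101011 = 00101110
11100101 xor 10010100 = 01110001
10000000 xor 00110111 = 10110111
01000010 xor 11010110 = 10010100

[60, 30, 206, 187, 158, 46, 113, 183, 148]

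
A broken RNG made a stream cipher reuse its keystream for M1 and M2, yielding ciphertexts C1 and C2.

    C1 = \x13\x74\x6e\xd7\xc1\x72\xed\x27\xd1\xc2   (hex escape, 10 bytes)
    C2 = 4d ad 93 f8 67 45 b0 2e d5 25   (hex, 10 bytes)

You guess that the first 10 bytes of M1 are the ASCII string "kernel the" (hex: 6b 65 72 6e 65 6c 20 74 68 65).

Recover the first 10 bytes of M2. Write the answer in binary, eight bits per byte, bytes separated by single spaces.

First, C1 ⊕ C2 = (M1 ⊕ K) ⊕ (M2 ⊕ K) = M1 ⊕ M2, so the key drops out. Then M2 = (M1 ⊕ M2) ⊕ M1 over the first 10 bytes.
byte 0: (13 ⊕ 4d) ⊕ 6b = 5e ⊕ 6b = 35
byte 1: (74 ⊕ ad) ⊕ 65 = d9 ⊕ 65 = bc
byte 2: (6e ⊕ 93) ⊕ 72 = fd ⊕ 72 = 8f
byte 3: (d7 ⊕ f8) ⊕ 6e = 2f ⊕ 6e = 41
byte 4: (c1 ⊕ 67) ⊕ 65 = a6 ⊕ 65 = c3
byte 5: (72 ⊕ 45) ⊕ 6c = 37 ⊕ 6c = 5b
byte 6: (ed ⊕ b0) ⊕ 20 = 5d ⊕ 20 = 7d
byte 7: (27 ⊕ 2e) ⊕ 74 = 09 ⊕ 74 = 7d
byte 8: (d1 ⊕ d5) ⊕ 68 = 04 ⊕ 68 = 6c
byte 9: (c2 ⊕ 25) ⊕ 65 = e7 ⊕ 65 = 82

00110101 10111100 10001111 01000001 11000011 01011011 01111101 01111101 01101100 10000010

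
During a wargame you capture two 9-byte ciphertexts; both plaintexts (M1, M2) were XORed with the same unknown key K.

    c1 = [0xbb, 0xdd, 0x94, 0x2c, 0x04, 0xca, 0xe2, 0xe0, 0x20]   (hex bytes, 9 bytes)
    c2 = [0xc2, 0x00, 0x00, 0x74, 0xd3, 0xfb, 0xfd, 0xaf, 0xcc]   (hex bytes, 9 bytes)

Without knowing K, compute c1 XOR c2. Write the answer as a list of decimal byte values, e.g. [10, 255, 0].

[121, 221, 148, 88, 215, 49, 31, 79, 236]

c1 ⊕ c2 = (M1 ⊕ K) ⊕ (M2 ⊕ K) = M1 ⊕ M2 — the shared key cancels under XOR.
bb ⊕ c2 = 79
dd ⊕ 00 = dd
94 ⊕ 00 = 94
2c ⊕ 74 = 58
04 ⊕ d3 = d7
ca ⊕ fb = 31
e2 ⊕ fd = 1f
e0 ⊕ af = 4f
20 ⊕ cc = ec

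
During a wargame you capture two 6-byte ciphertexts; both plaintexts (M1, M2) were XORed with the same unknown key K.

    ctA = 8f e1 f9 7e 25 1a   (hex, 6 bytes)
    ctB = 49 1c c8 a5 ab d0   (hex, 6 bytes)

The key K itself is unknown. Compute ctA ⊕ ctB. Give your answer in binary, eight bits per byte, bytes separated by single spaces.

ctA ⊕ ctB = (M1 ⊕ K) ⊕ (M2 ⊕ K) = M1 ⊕ M2 — the shared key cancels under XOR.
10001111 ^ 01001001 = 11000110
11100001 ^ 00011100 = 11111101
11111001 ^ 11001000 = 00110001
01111110 ^ 10100101 = 11011011
00100101 ^ 10101011 = 10001110
00011010 ^ 11010000 = 11001010

11000110 11111101 00110001 11011011 10001110 11001010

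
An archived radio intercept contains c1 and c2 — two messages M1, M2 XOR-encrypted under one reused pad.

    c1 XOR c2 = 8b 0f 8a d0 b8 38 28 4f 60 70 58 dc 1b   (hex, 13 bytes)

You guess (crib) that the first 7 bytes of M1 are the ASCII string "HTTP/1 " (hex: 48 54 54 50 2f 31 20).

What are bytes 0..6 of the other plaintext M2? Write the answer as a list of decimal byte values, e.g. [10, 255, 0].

Since c1 ⊕ c2 = M1 ⊕ M2, XORing with the guessed M1 bytes yields the corresponding M2 bytes: M2 = (c1 ⊕ c2) ⊕ M1.
139 XOR  72 = 195
 15 XOR  84 =  91
138 XOR  84 = 222
208 XOR  80 = 128
184 XOR  47 = 151
 56 XOR  49 =   9
 40 XOR  32 =   8

[195, 91, 222, 128, 151, 9, 8]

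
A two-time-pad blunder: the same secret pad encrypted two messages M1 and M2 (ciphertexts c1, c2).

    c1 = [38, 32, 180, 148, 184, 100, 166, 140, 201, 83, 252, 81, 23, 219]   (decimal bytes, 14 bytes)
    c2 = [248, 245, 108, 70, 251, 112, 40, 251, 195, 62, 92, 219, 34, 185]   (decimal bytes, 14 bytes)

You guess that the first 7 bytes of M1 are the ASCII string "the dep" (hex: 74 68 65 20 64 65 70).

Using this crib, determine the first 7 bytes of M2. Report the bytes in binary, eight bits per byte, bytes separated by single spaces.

10101010 10111101 10111101 11110010 00100111 01110001 11111110

First, c1 ⊕ c2 = (M1 ⊕ K) ⊕ (M2 ⊕ K) = M1 ⊕ M2, so the key drops out. Then M2 = (M1 ⊕ M2) ⊕ M1 over the first 7 bytes.
byte 0: (26 XOR f8) XOR 74 = de XOR 74 = aa
byte 1: (20 XOR f5) XOR 68 = d5 XOR 68 = bd
byte 2: (b4 XOR 6c) XOR 65 = d8 XOR 65 = bd
byte 3: (94 XOR 46) XOR 20 = d2 XOR 20 = f2
byte 4: (b8 XOR fb) XOR 64 = 43 XOR 64 = 27
byte 5: (64 XOR 70) XOR 65 = 14 XOR 65 = 71
byte 6: (a6 XOR 28) XOR 70 = 8e XOR 70 = fe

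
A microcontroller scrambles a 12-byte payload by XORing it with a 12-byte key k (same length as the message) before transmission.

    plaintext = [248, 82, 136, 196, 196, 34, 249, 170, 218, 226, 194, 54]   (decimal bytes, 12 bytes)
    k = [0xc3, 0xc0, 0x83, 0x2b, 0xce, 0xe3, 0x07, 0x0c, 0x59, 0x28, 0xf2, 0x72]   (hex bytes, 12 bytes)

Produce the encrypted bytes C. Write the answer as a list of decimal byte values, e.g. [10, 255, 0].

[59, 146, 11, 239, 10, 193, 254, 166, 131, 202, 48, 68]

f8 ^ c3 = 3b
52 ^ c0 = 92
88 ^ 83 = 0b
c4 ^ 2b = ef
c4 ^ ce = 0a
22 ^ e3 = c1
f9 ^ 07 = fe
aa ^ 0c = a6
da ^ 59 = 83
e2 ^ 28 = ca
c2 ^ f2 = 30
36 ^ 72 = 44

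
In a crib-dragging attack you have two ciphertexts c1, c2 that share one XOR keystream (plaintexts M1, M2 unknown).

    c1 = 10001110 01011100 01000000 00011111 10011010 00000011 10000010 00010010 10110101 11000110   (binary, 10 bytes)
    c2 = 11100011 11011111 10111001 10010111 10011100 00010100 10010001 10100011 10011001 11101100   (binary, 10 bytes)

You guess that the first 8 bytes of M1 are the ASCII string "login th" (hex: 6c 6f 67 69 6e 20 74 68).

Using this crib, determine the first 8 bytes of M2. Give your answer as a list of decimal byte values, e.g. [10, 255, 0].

[1, 236, 158, 225, 104, 55, 103, 217]

First, c1 ⊕ c2 = (M1 ⊕ K) ⊕ (M2 ⊕ K) = M1 ⊕ M2, so the key drops out. Then M2 = (M1 ⊕ M2) ⊕ M1 over the first 8 bytes.
byte 0: (8e XOR e3) XOR 6c = 6d XOR 6c = 01
byte 1: (5c XOR df) XOR 6f = 83 XOR 6f = ec
byte 2: (40 XOR b9) XOR 67 = f9 XOR 67 = 9e
byte 3: (1f XOR 97) XOR 69 = 88 XOR 69 = e1
byte 4: (9a XOR 9c) XOR 6e = 06 XOR 6e = 68
byte 5: (03 XOR 14) XOR 20 = 17 XOR 20 = 37
byte 6: (82 XOR 91) XOR 74 = 13 XOR 74 = 67
byte 7: (12 XOR a3) XOR 68 = b1 XOR 68 = d9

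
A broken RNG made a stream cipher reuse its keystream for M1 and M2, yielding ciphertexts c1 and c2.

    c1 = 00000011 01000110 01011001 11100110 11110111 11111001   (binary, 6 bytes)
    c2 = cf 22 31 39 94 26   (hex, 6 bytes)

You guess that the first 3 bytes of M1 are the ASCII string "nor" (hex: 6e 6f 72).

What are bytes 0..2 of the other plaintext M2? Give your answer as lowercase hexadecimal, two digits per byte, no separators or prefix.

First, c1 ⊕ c2 = (M1 ⊕ K) ⊕ (M2 ⊕ K) = M1 ⊕ M2, so the key drops out. Then M2 = (M1 ⊕ M2) ⊕ M1 over the first 3 bytes.
byte 0: (03 XOR cf) XOR 6e = cc XOR 6e = a2
byte 1: (46 XOR 22) XOR 6f = 64 XOR 6f = 0b
byte 2: (59 XOR 31) XOR 72 = 68 XOR 72 = 1a

a20b1a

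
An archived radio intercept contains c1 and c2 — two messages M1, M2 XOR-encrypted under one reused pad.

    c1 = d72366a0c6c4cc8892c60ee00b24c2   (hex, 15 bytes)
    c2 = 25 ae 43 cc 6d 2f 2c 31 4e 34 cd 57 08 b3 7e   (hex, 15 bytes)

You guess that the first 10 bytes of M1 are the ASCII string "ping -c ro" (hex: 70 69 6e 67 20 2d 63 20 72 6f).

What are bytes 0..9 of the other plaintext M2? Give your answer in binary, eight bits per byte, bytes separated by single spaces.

10000010 11100100 01001011 00001011 10001011 11000110 10000011 10011001 10101110 10011101

First, c1 ⊕ c2 = (M1 ⊕ K) ⊕ (M2 ⊕ K) = M1 ⊕ M2, so the key drops out. Then M2 = (M1 ⊕ M2) ⊕ M1 over the first 10 bytes.
byte 0: (d7 XOR 25) XOR 70 = f2 XOR 70 = 82
byte 1: (23 XOR ae) XOR 69 = 8d XOR 69 = e4
byte 2: (66 XOR 43) XOR 6e = 25 XOR 6e = 4b
byte 3: (a0 XOR cc) XOR 67 = 6c XOR 67 = 0b
byte 4: (c6 XOR 6d) XOR 20 = ab XOR 20 = 8b
byte 5: (c4 XOR 2f) XOR 2d = eb XOR 2d = c6
byte 6: (cc XOR 2c) XOR 63 = e0 XOR 63 = 83
byte 7: (88 XOR 31) XOR 20 = b9 XOR 20 = 99
byte 8: (92 XOR 4e) XOR 72 = dc XOR 72 = ae
byte 9: (c6 XOR 34) XOR 6f = f2 XOR 6f = 9d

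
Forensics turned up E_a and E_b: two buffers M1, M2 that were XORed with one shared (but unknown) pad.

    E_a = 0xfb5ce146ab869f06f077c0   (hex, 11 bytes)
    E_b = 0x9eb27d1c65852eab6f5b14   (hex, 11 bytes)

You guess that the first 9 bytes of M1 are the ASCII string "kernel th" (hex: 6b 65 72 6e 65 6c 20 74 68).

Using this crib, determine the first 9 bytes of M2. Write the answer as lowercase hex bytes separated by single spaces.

First, E_a ⊕ E_b = (M1 ⊕ K) ⊕ (M2 ⊕ K) = M1 ⊕ M2, so the key drops out. Then M2 = (M1 ⊕ M2) ⊕ M1 over the first 9 bytes.
byte 0: (fb ^ 9e) ^ 6b = 65 ^ 6b = 0e
byte 1: (5c ^ b2) ^ 65 = ee ^ 65 = 8b
byte 2: (e1 ^ 7d) ^ 72 = 9c ^ 72 = ee
byte 3: (46 ^ 1c) ^ 6e = 5a ^ 6e = 34
byte 4: (ab ^ 65) ^ 65 = ce ^ 65 = ab
byte 5: (86 ^ 85) ^ 6c = 03 ^ 6c = 6f
byte 6: (9f ^ 2e) ^ 20 = b1 ^ 20 = 91
byte 7: (06 ^ ab) ^ 74 = ad ^ 74 = d9
byte 8: (f0 ^ 6f) ^ 68 = 9f ^ 68 = f7

0e 8b ee 34 ab 6f 91 d9 f7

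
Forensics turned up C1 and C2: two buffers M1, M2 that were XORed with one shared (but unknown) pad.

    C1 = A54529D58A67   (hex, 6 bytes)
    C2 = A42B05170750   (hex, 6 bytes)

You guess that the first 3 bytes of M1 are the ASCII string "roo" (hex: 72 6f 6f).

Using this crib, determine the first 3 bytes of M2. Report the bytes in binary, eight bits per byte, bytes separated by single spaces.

First, C1 ⊕ C2 = (M1 ⊕ K) ⊕ (M2 ⊕ K) = M1 ⊕ M2, so the key drops out. Then M2 = (M1 ⊕ M2) ⊕ M1 over the first 3 bytes.
byte 0: (a5 xor a4) xor 72 = 01 xor 72 = 73
byte 1: (45 xor 2b) xor 6f = 6e xor 6f = 01
byte 2: (29 xor 05) xor 6f = 2c xor 6f = 43

01110011 00000001 01000011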